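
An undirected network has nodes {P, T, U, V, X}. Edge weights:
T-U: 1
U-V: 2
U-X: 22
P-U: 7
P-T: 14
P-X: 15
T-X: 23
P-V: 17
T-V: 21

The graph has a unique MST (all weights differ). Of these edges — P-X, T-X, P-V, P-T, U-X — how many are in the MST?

Sort edges by weight, then run Kruskal:
T-U (1): add. Components now {X} {T,U} {V} {P}
U-V (2): add. Components now {X} {T,U,V} {P}
P-U (7): add. Components now {X} {P,T,U,V}
P-T (14): skip — T and P already connected.
P-X (15): add. Components now {P,T,U,V,X}
MST edge set: {T-U, U-V, P-U, P-X}.
Of the listed edges, {P-X} are in the MST → 1.

1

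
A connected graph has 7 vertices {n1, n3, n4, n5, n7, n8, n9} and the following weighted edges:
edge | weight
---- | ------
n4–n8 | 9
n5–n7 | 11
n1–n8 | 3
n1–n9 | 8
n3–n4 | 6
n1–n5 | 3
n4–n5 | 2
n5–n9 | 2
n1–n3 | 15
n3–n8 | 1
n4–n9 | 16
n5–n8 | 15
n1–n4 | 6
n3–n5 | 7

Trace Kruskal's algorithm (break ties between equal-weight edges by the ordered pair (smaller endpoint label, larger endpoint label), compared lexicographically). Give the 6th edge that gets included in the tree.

n5-n7

Kruskal's algorithm — process edges by increasing weight (ties by edge label):
n3–n8 (1): add — endpoints in different components.
n4–n5 (2): add — endpoints in different components.
n5–n9 (2): add — endpoints in different components.
n1–n5 (3): add — endpoints in different components.
n1–n8 (3): add — endpoints in different components.
n1–n4 (6): skip — n1 and n4 already connected.
n3–n4 (6): skip — n3 and n4 already connected.
n3–n5 (7): skip — n5 and n3 already connected.
n1–n9 (8): skip — n1 and n9 already connected.
n4–n8 (9): skip — n8 and n4 already connected.
n5–n7 (11): add — endpoints in different components.
The 6th edge added is n5–n7.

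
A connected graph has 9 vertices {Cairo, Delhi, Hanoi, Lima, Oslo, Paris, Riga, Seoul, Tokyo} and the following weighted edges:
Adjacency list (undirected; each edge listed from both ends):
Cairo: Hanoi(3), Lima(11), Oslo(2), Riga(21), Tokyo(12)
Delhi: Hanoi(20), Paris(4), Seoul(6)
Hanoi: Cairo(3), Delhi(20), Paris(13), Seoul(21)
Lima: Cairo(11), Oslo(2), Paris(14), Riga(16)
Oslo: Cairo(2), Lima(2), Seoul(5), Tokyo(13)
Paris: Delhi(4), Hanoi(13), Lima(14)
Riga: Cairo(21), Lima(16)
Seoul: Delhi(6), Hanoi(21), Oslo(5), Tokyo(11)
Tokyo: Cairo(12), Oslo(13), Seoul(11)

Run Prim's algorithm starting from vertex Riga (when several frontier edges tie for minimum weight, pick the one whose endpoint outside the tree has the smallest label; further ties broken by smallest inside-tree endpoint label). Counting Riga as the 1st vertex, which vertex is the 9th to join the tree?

Tokyo

Prim, starting at Riga.
Step 1: cheapest edge leaving the tree is Lima–Riga (16); add Lima.
Step 2: cheapest edge leaving the tree is Lima–Oslo (2); add Oslo.
Step 3: cheapest edge leaving the tree is Cairo–Oslo (2); add Cairo.
Step 4: cheapest edge leaving the tree is Cairo–Hanoi (3); add Hanoi.
Step 5: cheapest edge leaving the tree is Oslo–Seoul (5); add Seoul.
Step 6: cheapest edge leaving the tree is Delhi–Seoul (6); add Delhi.
Step 7: cheapest edge leaving the tree is Delhi–Paris (4); add Paris.
Step 8: cheapest edge leaving the tree is Seoul–Tokyo (11); add Tokyo.
Vertex order: Riga, Lima, Oslo, Cairo, Hanoi, Seoul, Delhi, Paris, Tokyo. The 9th vertex is Tokyo.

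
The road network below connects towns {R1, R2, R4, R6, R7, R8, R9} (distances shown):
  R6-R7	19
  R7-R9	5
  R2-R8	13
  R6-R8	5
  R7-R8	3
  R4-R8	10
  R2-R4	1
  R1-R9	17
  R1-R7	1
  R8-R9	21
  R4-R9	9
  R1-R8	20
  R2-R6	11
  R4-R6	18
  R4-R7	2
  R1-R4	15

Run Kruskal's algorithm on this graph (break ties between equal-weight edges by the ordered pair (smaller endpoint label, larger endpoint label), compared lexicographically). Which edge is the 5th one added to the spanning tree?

R6-R8

Kruskal: consider edges lightest-first.
R1-R7 (1): add. Components now {R8} {R6} {R1,R7} {R4} {R2} {R9}
R2-R4 (1): add. Components now {R8} {R6} {R1,R7} {R2,R4} {R9}
R4-R7 (2): add. Components now {R8} {R6} {R1,R2,R4,R7} {R9}
R7-R8 (3): add. Components now {R1,R2,R4,R7,R8} {R6} {R9}
R6-R8 (5): add. Components now {R1,R2,R4,R6,R7,R8} {R9}
R7-R9 (5): add. Components now {R1,R2,R4,R6,R7,R8,R9}
The 5th edge added is R6-R8.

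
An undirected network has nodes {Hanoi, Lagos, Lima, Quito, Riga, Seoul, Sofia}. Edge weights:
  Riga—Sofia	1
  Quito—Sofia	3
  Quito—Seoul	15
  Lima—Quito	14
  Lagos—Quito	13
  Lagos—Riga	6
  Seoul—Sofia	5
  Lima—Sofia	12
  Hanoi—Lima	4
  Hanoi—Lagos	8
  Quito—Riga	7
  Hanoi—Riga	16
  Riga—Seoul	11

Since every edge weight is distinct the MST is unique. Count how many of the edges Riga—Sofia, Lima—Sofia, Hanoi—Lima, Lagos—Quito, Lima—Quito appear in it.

Kruskal: consider edges lightest-first.
Riga—Sofia (1): add — endpoints in different components.
Quito—Sofia (3): add — endpoints in different components.
Hanoi—Lima (4): add — endpoints in different components.
Seoul—Sofia (5): add — endpoints in different components.
Lagos—Riga (6): add — endpoints in different components.
Quito—Riga (7): skip — Quito and Riga already connected.
Hanoi—Lagos (8): add — endpoints in different components.
MST edge set: {Riga—Sofia, Quito—Sofia, Hanoi—Lima, Seoul—Sofia, Lagos—Riga, Hanoi—Lagos}.
Of the listed edges, {Riga—Sofia, Hanoi—Lima} are in the MST → 2.

2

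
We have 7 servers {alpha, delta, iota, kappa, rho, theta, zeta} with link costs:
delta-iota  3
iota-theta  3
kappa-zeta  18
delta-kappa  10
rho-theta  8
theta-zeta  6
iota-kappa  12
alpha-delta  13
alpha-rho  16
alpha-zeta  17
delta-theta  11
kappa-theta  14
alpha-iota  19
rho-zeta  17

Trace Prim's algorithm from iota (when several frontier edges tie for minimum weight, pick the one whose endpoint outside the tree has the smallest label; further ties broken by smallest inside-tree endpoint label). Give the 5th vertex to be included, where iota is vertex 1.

rho

Grow the tree from iota using Prim:
Step 1: frontier [delta-iota 3, iota-theta 3, iota-kappa 12, alpha-iota 19] → take delta-iota (3); add delta.
Step 2: frontier [delta-kappa 10, delta-theta 11, alpha-delta 13, iota-theta 3, iota-kappa 12, alpha-iota 19] → take iota-theta (3); add theta.
Step 3: frontier [delta-kappa 10, alpha-delta 13, iota-kappa 12, alpha-iota 19, theta-zeta 6, rho-theta 8, kappa-theta 14] → take theta-zeta (6); add zeta.
Step 4: frontier [delta-kappa 10, alpha-delta 13, iota-kappa 12, alpha-iota 19, rho-theta 8, kappa-theta 14, alpha-zeta 17, rho-zeta 17, kappa-zeta 18] → take rho-theta (8); add rho.
Step 5: frontier [delta-kappa 10, alpha-delta 13, iota-kappa 12, alpha-iota 19, alpha-rho 16, kappa-theta 14, alpha-zeta 17, kappa-zeta 18] → take delta-kappa (10); add kappa.
Step 6: frontier [alpha-delta 13, alpha-iota 19, alpha-rho 16, alpha-zeta 17] → take alpha-delta (13); add alpha.
Vertex order: iota, delta, theta, zeta, rho, kappa, alpha. The 5th vertex is rho.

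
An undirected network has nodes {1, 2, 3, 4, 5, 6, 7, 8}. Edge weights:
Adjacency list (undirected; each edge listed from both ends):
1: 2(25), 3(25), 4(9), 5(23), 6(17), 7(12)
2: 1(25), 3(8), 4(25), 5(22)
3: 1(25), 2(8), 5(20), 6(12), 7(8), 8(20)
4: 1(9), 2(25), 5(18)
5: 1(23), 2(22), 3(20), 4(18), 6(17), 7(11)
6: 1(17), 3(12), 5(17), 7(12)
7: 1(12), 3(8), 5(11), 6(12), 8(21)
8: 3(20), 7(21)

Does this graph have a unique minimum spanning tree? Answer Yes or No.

Kruskal: consider edges lightest-first.
2-3 (8): add — endpoints in different components.
3-7 (8): add — endpoints in different components.
1-4 (9): add — endpoints in different components.
5-7 (11): add — endpoints in different components.
1-7 (12): add — endpoints in different components.
3-6 (12): add — endpoints in different components.
6-7 (12): skip — 6 and 7 already connected.
1-6 (17): skip — 1 and 6 already connected.
5-6 (17): skip — 5 and 6 already connected.
4-5 (18): skip — 4 and 5 already connected.
3-5 (20): skip — 3 and 5 already connected.
3-8 (20): add — endpoints in different components.
Non-tree edge 6-7 has weight 12, equal to the heaviest edge on its tree cycle — swapping gives another MST of the same weight. Not unique.

No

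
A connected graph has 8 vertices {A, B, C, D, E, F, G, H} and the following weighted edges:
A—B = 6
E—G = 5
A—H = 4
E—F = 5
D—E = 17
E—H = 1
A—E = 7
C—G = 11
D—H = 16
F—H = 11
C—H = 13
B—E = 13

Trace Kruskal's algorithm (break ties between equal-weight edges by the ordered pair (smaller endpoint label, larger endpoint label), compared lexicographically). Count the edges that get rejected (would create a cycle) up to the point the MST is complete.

4

Sort edges by weight, then run Kruskal:
E—H (1): add — endpoints in different components.
A—H (4): add — endpoints in different components.
E—F (5): add — endpoints in different components.
E—G (5): add — endpoints in different components.
A—B (6): add — endpoints in different components.
A—E (7): skip — A and E already connected.
C—G (11): add — endpoints in different components.
F—H (11): skip — F and H already connected.
B—E (13): skip — B and E already connected.
C—H (13): skip — C and H already connected.
D—H (16): add — endpoints in different components.
Edges rejected before the tree was complete: 4.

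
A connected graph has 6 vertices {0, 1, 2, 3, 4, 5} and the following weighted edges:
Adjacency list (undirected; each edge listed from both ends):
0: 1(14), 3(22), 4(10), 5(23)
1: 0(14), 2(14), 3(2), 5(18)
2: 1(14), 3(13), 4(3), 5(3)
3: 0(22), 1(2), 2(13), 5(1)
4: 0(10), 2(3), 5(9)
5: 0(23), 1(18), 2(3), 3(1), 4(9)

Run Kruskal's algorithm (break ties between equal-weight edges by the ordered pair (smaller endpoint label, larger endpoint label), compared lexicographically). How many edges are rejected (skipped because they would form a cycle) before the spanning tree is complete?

1

Sort edges by weight, then run Kruskal:
3–5 (1): add — endpoints in different components.
1–3 (2): add — endpoints in different components.
2–4 (3): add — endpoints in different components.
2–5 (3): add — endpoints in different components.
4–5 (9): skip — 4 and 5 already connected.
0–4 (10): add — endpoints in different components.
Edges rejected before the tree was complete: 1.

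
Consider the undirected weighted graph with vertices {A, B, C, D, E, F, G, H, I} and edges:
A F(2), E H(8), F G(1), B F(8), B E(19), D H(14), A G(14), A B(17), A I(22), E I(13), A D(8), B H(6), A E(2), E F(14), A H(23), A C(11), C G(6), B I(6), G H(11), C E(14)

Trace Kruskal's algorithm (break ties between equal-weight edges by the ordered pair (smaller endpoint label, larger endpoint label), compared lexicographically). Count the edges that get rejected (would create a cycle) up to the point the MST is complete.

0

Kruskal's algorithm — process edges by increasing weight (ties by edge label):
F G (1): add — endpoints in different components.
A E (2): add — endpoints in different components.
A F (2): add — endpoints in different components.
B H (6): add — endpoints in different components.
B I (6): add — endpoints in different components.
C G (6): add — endpoints in different components.
A D (8): add — endpoints in different components.
B F (8): add — endpoints in different components.
Edges rejected before the tree was complete: 0.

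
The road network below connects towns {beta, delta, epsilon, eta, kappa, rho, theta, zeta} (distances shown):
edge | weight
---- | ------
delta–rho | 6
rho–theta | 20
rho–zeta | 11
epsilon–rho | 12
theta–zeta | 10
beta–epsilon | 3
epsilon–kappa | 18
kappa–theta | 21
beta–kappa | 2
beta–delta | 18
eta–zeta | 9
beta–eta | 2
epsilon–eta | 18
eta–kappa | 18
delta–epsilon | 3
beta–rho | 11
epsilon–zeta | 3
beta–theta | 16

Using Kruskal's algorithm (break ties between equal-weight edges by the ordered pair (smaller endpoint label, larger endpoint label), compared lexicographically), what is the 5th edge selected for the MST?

epsilon-zeta

Kruskal's algorithm — process edges by increasing weight (ties by edge label):
beta–eta (2): add — endpoints in different components.
beta–kappa (2): add — endpoints in different components.
beta–epsilon (3): add — endpoints in different components.
delta–epsilon (3): add — endpoints in different components.
epsilon–zeta (3): add — endpoints in different components.
delta–rho (6): add — endpoints in different components.
eta–zeta (9): skip — zeta and eta already connected.
theta–zeta (10): add — endpoints in different components.
The 5th edge added is epsilon–zeta.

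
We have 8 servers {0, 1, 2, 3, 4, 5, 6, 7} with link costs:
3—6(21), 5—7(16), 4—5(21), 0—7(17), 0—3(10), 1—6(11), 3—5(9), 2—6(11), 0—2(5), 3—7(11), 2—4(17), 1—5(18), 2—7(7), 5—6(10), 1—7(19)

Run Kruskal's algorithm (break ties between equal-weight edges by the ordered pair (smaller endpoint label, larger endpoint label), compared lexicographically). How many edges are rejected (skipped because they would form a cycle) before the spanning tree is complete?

Kruskal: consider edges lightest-first.
0—2 (5): add — endpoints in different components.
2—7 (7): add — endpoints in different components.
3—5 (9): add — endpoints in different components.
0—3 (10): add — endpoints in different components.
5—6 (10): add — endpoints in different components.
1—6 (11): add — endpoints in different components.
2—6 (11): skip — 2 and 6 already connected.
3—7 (11): skip — 3 and 7 already connected.
5—7 (16): skip — 5 and 7 already connected.
0—7 (17): skip — 0 and 7 already connected.
2—4 (17): add — endpoints in different components.
Edges rejected before the tree was complete: 4.

4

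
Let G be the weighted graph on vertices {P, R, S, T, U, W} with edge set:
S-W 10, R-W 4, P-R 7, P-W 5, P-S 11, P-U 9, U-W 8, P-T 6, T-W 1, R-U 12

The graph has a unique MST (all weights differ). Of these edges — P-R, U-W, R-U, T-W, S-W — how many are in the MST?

3

Kruskal: consider edges lightest-first.
T-W (1): add. Components now {T,W} {P} {R} {U} {S}
R-W (4): add. Components now {R,T,W} {P} {U} {S}
P-W (5): add. Components now {P,R,T,W} {U} {S}
P-T (6): skip — P and T already connected.
P-R (7): skip — P and R already connected.
U-W (8): add. Components now {P,R,T,U,W} {S}
P-U (9): skip — P and U already connected.
S-W (10): add. Components now {P,R,S,T,U,W}
MST edge set: {T-W, R-W, P-W, U-W, S-W}.
Of the listed edges, {U-W, T-W, S-W} are in the MST → 3.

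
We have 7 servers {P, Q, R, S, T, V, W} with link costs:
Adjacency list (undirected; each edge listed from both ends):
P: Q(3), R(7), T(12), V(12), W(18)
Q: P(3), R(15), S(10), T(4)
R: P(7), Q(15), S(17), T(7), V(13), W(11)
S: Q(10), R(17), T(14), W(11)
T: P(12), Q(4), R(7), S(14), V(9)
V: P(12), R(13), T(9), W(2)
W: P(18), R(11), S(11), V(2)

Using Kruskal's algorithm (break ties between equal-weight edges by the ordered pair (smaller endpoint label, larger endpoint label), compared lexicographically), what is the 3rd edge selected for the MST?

Kruskal's algorithm — process edges by increasing weight (ties by edge label):
V–W (2): add — endpoints in different components.
P–Q (3): add — endpoints in different components.
Q–T (4): add — endpoints in different components.
P–R (7): add — endpoints in different components.
R–T (7): skip — T and R already connected.
T–V (9): add — endpoints in different components.
Q–S (10): add — endpoints in different components.
The 3rd edge added is Q–T.

Q-T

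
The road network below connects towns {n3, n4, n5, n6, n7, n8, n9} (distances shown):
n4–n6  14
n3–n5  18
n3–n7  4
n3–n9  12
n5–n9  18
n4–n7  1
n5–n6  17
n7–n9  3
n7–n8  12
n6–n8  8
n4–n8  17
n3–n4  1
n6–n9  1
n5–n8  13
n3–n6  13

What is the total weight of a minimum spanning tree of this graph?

Grow the tree from n9 using Prim:
Step 1: cheapest edge leaving the tree is n6–n9 (1); add n6.
Step 2: cheapest edge leaving the tree is n7–n9 (3); add n7.
Step 3: cheapest edge leaving the tree is n4–n7 (1); add n4.
Step 4: cheapest edge leaving the tree is n3–n4 (1); add n3.
Step 5: cheapest edge leaving the tree is n6–n8 (8); add n8.
Step 6: cheapest edge leaving the tree is n5–n8 (13); add n5.
MST edges: n6–n9, n7–n9, n4–n7, n3–n4, n6–n8, n5–n8; total weight 1+3+1+1+8+13 = 27.

27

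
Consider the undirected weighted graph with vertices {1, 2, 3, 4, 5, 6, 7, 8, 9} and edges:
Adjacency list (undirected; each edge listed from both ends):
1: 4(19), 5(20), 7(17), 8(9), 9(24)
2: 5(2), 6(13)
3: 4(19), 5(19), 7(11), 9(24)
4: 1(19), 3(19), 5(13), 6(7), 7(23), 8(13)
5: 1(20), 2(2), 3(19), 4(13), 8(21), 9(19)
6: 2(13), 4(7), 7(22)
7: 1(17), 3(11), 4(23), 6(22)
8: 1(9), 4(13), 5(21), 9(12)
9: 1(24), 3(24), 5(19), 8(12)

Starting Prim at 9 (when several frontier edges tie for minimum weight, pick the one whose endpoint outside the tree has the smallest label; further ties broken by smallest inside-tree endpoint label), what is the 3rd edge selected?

4-8

Prim, starting at 9.
Step 1: cheapest edge leaving the tree is 8—9 (12); add 8.
Step 2: cheapest edge leaving the tree is 1—8 (9); add 1.
Step 3: cheapest edge leaving the tree is 4—8 (13); add 4.
Step 4: cheapest edge leaving the tree is 4—6 (7); add 6.
Step 5: cheapest edge leaving the tree is 2—6 (13); add 2.
Step 6: cheapest edge leaving the tree is 2—5 (2); add 5.
Step 7: cheapest edge leaving the tree is 1—7 (17); add 7.
Step 8: cheapest edge leaving the tree is 3—7 (11); add 3.
The 3rd edge added is 4—8.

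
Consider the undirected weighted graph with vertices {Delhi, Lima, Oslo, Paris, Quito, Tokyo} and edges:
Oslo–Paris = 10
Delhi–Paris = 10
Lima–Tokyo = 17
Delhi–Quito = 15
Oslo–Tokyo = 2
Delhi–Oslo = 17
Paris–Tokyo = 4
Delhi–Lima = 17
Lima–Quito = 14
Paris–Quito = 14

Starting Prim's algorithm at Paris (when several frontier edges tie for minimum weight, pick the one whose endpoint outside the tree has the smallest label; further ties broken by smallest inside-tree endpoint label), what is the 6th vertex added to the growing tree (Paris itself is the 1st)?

Grow the tree from Paris using Prim:
Step 1: frontier [Paris–Tokyo 4, Delhi–Paris 10, Oslo–Paris 10, Paris–Quito 14] → take Paris–Tokyo (4); add Tokyo.
Step 2: frontier [Delhi–Paris 10, Oslo–Paris 10, Paris–Quito 14, Oslo–Tokyo 2, Lima–Tokyo 17] → take Oslo–Tokyo (2); add Oslo.
Step 3: frontier [Delhi–Oslo 17, Delhi–Paris 10, Paris–Quito 14, Lima–Tokyo 17] → take Delhi–Paris (10); add Delhi.
Step 4: frontier [Delhi–Quito 15, Delhi–Lima 17, Paris–Quito 14, Lima–Tokyo 17] → take Paris–Quito (14); add Quito.
Step 5: frontier [Delhi–Lima 17, Lima–Quito 14, Lima–Tokyo 17] → take Lima–Quito (14); add Lima.
Vertex order: Paris, Tokyo, Oslo, Delhi, Quito, Lima. The 6th vertex is Lima.

Lima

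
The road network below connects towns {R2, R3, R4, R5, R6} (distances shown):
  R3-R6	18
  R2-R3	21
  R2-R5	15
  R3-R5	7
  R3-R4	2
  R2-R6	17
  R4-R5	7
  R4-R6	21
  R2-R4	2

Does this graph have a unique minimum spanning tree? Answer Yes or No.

No

Kruskal: consider edges lightest-first.
R2-R4 (2): add — endpoints in different components.
R3-R4 (2): add — endpoints in different components.
R3-R5 (7): add — endpoints in different components.
R4-R5 (7): skip — R5 and R4 already connected.
R2-R5 (15): skip — R5 and R2 already connected.
R2-R6 (17): add — endpoints in different components.
Non-tree edge R4-R5 has weight 7, equal to the heaviest edge on its tree cycle — swapping gives another MST of the same weight. Not unique.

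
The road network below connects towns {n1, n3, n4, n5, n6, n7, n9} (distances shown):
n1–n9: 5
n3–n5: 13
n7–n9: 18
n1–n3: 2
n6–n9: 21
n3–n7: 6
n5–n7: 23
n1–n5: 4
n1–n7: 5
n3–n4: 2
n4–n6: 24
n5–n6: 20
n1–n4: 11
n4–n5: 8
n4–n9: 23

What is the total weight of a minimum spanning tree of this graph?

38

Sort edges by weight, then run Kruskal:
n1–n3 (2): add — endpoints in different components.
n3–n4 (2): add — endpoints in different components.
n1–n5 (4): add — endpoints in different components.
n1–n7 (5): add — endpoints in different components.
n1–n9 (5): add — endpoints in different components.
n3–n7 (6): skip — n7 and n3 already connected.
n4–n5 (8): skip — n4 and n5 already connected.
n1–n4 (11): skip — n1 and n4 already connected.
n3–n5 (13): skip — n5 and n3 already connected.
n7–n9 (18): skip — n9 and n7 already connected.
n5–n6 (20): add — endpoints in different components.
MST edges: n1–n3, n3–n4, n1–n5, n1–n7, n1–n9, n5–n6; total weight 2+2+4+5+5+20 = 38.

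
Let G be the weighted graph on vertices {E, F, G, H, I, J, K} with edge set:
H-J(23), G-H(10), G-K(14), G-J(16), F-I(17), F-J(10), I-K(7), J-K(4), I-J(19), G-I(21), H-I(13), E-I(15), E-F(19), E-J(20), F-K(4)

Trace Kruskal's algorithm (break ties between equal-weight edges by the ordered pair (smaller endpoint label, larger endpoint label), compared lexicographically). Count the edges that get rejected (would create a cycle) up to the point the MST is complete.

2

Kruskal: consider edges lightest-first.
F-K (4): add. Components now {E} {F,K} {G} {H} {I} {J}
J-K (4): add. Components now {E} {F,J,K} {G} {H} {I}
I-K (7): add. Components now {E} {F,I,J,K} {G} {H}
F-J (10): skip — F and J already connected.
G-H (10): add. Components now {E} {F,I,J,K} {G,H}
H-I (13): add. Components now {E} {F,G,H,I,J,K}
G-K (14): skip — G and K already connected.
E-I (15): add. Components now {E,F,G,H,I,J,K}
Edges rejected before the tree was complete: 2.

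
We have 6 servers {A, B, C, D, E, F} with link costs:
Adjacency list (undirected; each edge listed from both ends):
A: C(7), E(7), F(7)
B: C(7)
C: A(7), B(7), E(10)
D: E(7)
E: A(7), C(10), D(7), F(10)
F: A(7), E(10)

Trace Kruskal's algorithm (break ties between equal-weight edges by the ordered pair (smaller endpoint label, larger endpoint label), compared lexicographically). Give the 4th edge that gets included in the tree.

Kruskal's algorithm — process edges by increasing weight (ties by edge label):
A-C (7): add. Components now {A,C} {B} {D} {E} {F}
A-E (7): add. Components now {A,C,E} {B} {D} {F}
A-F (7): add. Components now {A,C,E,F} {B} {D}
B-C (7): add. Components now {A,B,C,E,F} {D}
D-E (7): add. Components now {A,B,C,D,E,F}
The 4th edge added is B-C.

B-C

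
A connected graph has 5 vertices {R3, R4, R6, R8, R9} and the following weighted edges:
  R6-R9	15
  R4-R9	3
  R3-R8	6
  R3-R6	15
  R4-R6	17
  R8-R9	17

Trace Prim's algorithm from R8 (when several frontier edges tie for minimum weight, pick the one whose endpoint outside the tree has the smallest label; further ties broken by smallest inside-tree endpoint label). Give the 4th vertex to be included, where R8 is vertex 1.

R9

Prim's algorithm from R8:
Step 1: cheapest edge leaving the tree is R3-R8 (6); add R3.
Step 2: cheapest edge leaving the tree is R3-R6 (15); add R6.
Step 3: cheapest edge leaving the tree is R6-R9 (15); add R9.
Step 4: cheapest edge leaving the tree is R4-R9 (3); add R4.
Vertex order: R8, R3, R6, R9, R4. The 4th vertex is R9.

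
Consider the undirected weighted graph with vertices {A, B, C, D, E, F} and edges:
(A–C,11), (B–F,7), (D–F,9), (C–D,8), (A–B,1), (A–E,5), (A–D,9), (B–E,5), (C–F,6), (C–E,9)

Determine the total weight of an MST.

27

Sort edges by weight, then run Kruskal:
A–B (1): add. Components now {A,B} {C} {D} {E} {F}
A–E (5): add. Components now {A,B,E} {C} {D} {F}
B–E (5): skip — B and E already connected.
C–F (6): add. Components now {A,B,E} {C,F} {D}
B–F (7): add. Components now {A,B,C,E,F} {D}
C–D (8): add. Components now {A,B,C,D,E,F}
MST edges: A–B, A–E, C–F, B–F, C–D; total weight 1+5+6+7+8 = 27.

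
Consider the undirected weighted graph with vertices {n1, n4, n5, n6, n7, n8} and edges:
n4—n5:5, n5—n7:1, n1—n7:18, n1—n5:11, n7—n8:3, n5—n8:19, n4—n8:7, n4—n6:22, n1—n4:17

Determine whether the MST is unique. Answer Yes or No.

Sort edges by weight, then run Kruskal:
n5—n7 (1): add. Components now {n1} {n8} {n6} {n5,n7} {n4}
n7—n8 (3): add. Components now {n1} {n5,n7,n8} {n6} {n4}
n4—n5 (5): add. Components now {n1} {n4,n5,n7,n8} {n6}
n4—n8 (7): skip — n8 and n4 already connected.
n1—n5 (11): add. Components now {n1,n4,n5,n7,n8} {n6}
n1—n4 (17): skip — n1 and n4 already connected.
n1—n7 (18): skip — n1 and n7 already connected.
n5—n8 (19): skip — n8 and n5 already connected.
n4—n6 (22): add. Components now {n1,n4,n5,n6,n7,n8}
Every non-tree edge has weight strictly greater than the heaviest edge on the tree path between its endpoints, so the MST is unique.

Yes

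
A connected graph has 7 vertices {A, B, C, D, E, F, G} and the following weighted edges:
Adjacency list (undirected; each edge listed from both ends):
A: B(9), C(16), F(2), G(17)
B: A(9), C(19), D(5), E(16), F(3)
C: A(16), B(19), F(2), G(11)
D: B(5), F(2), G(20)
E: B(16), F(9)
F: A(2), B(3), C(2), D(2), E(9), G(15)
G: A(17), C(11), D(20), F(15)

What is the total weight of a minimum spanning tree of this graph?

29

Kruskal: consider edges lightest-first.
A–F (2): add — endpoints in different components.
C–F (2): add — endpoints in different components.
D–F (2): add — endpoints in different components.
B–F (3): add — endpoints in different components.
B–D (5): skip — B and D already connected.
A–B (9): skip — A and B already connected.
E–F (9): add — endpoints in different components.
C–G (11): add — endpoints in different components.
MST edges: A–F, C–F, D–F, B–F, E–F, C–G; total weight 2+2+2+3+9+11 = 29.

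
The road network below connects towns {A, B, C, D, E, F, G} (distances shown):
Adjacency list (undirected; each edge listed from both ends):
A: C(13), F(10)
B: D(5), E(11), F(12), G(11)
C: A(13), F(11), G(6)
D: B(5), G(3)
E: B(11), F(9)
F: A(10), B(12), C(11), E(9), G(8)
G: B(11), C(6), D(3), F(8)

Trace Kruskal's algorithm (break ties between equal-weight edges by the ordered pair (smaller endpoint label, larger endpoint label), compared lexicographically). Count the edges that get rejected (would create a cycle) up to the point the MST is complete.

Kruskal: consider edges lightest-first.
D–G (3): add — endpoints in different components.
B–D (5): add — endpoints in different components.
C–G (6): add — endpoints in different components.
F–G (8): add — endpoints in different components.
E–F (9): add — endpoints in different components.
A–F (10): add — endpoints in different components.
Edges rejected before the tree was complete: 0.

0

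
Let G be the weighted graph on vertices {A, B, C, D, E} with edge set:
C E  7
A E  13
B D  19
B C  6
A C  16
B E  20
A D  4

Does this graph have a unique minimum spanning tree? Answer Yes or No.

Yes

Sort edges by weight, then run Kruskal:
A D (4): add — endpoints in different components.
B C (6): add — endpoints in different components.
C E (7): add — endpoints in different components.
A E (13): add — endpoints in different components.
Every non-tree edge has weight strictly greater than the heaviest edge on the tree path between its endpoints, so the MST is unique.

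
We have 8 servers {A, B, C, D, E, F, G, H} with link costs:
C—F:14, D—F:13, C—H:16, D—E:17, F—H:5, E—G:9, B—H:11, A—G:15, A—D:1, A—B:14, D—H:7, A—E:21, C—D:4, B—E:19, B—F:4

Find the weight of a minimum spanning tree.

Prim, starting at G.
Step 1: cheapest edge leaving the tree is E—G (9); add E.
Step 2: cheapest edge leaving the tree is A—G (15); add A.
Step 3: cheapest edge leaving the tree is A—D (1); add D.
Step 4: cheapest edge leaving the tree is C—D (4); add C.
Step 5: cheapest edge leaving the tree is D—H (7); add H.
Step 6: cheapest edge leaving the tree is F—H (5); add F.
Step 7: cheapest edge leaving the tree is B—F (4); add B.
MST edges: E—G, A—G, A—D, C—D, D—H, F—H, B—F; total weight 9+15+1+4+7+5+4 = 45.

45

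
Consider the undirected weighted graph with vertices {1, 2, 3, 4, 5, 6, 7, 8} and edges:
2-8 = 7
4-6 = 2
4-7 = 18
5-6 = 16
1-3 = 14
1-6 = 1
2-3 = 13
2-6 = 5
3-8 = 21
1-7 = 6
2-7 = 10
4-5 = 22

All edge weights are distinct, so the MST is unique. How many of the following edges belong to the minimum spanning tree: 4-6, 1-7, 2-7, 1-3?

2

Sort edges by weight, then run Kruskal:
1-6 (1): add — endpoints in different components.
4-6 (2): add — endpoints in different components.
2-6 (5): add — endpoints in different components.
1-7 (6): add — endpoints in different components.
2-8 (7): add — endpoints in different components.
2-7 (10): skip — 2 and 7 already connected.
2-3 (13): add — endpoints in different components.
1-3 (14): skip — 1 and 3 already connected.
5-6 (16): add — endpoints in different components.
MST edge set: {1-6, 4-6, 2-6, 1-7, 2-8, 2-3, 5-6}.
Of the listed edges, {4-6, 1-7} are in the MST → 2.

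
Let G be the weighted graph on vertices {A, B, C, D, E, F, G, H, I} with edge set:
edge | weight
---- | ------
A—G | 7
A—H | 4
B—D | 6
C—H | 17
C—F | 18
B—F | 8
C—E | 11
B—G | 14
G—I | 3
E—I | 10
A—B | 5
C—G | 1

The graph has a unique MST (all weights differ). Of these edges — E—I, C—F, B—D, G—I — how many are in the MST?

3

Kruskal: consider edges lightest-first.
C—G (1): add — endpoints in different components.
G—I (3): add — endpoints in different components.
A—H (4): add — endpoints in different components.
A—B (5): add — endpoints in different components.
B—D (6): add — endpoints in different components.
A—G (7): add — endpoints in different components.
B—F (8): add — endpoints in different components.
E—I (10): add — endpoints in different components.
MST edge set: {C—G, G—I, A—H, A—B, B—D, A—G, B—F, E—I}.
Of the listed edges, {E—I, B—D, G—I} are in the MST → 3.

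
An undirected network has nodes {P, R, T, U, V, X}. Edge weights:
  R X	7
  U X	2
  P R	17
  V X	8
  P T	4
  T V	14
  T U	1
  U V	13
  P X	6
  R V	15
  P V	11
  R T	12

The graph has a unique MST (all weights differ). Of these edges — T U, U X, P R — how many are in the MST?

Kruskal's algorithm — process edges by increasing weight (ties by edge label):
T U (1): add — endpoints in different components.
U X (2): add — endpoints in different components.
P T (4): add — endpoints in different components.
P X (6): skip — X and P already connected.
R X (7): add — endpoints in different components.
V X (8): add — endpoints in different components.
MST edge set: {T U, U X, P T, R X, V X}.
Of the listed edges, {T U, U X} are in the MST → 2.

2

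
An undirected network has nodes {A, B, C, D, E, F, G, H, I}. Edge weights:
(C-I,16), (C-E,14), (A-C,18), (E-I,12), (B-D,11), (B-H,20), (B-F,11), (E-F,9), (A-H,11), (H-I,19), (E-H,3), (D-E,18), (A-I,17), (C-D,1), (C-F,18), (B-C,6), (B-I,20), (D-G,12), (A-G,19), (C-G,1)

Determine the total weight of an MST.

54

Sort edges by weight, then run Kruskal:
C-D (1): add — endpoints in different components.
C-G (1): add — endpoints in different components.
E-H (3): add — endpoints in different components.
B-C (6): add — endpoints in different components.
E-F (9): add — endpoints in different components.
A-H (11): add — endpoints in different components.
B-D (11): skip — B and D already connected.
B-F (11): add — endpoints in different components.
D-G (12): skip — D and G already connected.
E-I (12): add — endpoints in different components.
MST edges: C-D, C-G, E-H, B-C, E-F, A-H, B-F, E-I; total weight 1+1+3+6+9+11+11+12 = 54.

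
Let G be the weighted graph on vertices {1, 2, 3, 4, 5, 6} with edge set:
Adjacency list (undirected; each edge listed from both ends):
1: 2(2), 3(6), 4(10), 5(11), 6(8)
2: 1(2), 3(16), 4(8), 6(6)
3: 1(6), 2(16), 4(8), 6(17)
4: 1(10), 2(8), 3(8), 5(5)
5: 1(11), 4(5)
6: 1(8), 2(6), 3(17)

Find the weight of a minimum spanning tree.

Kruskal: consider edges lightest-first.
1–2 (2): add — endpoints in different components.
4–5 (5): add — endpoints in different components.
1–3 (6): add — endpoints in different components.
2–6 (6): add — endpoints in different components.
1–6 (8): skip — 1 and 6 already connected.
2–4 (8): add — endpoints in different components.
MST edges: 1–2, 4–5, 1–3, 2–6, 2–4; total weight 2+5+6+6+8 = 27.

27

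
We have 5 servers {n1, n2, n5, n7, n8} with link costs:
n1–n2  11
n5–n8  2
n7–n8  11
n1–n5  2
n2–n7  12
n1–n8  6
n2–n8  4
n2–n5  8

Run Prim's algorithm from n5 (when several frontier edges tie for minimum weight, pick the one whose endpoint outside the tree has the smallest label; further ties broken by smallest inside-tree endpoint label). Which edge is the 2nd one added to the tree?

Grow the tree from n5 using Prim:
Step 1: cheapest edge leaving the tree is n1–n5 (2); add n1.
Step 2: cheapest edge leaving the tree is n5–n8 (2); add n8.
Step 3: cheapest edge leaving the tree is n2–n8 (4); add n2.
Step 4: cheapest edge leaving the tree is n7–n8 (11); add n7.
The 2nd edge added is n5–n8.

n5-n8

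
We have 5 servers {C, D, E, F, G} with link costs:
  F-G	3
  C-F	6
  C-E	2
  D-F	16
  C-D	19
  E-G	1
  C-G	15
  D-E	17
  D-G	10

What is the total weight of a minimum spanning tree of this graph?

16

Kruskal: consider edges lightest-first.
E-G (1): add — endpoints in different components.
C-E (2): add — endpoints in different components.
F-G (3): add — endpoints in different components.
C-F (6): skip — C and F already connected.
D-G (10): add — endpoints in different components.
MST edges: E-G, C-E, F-G, D-G; total weight 1+2+3+10 = 16.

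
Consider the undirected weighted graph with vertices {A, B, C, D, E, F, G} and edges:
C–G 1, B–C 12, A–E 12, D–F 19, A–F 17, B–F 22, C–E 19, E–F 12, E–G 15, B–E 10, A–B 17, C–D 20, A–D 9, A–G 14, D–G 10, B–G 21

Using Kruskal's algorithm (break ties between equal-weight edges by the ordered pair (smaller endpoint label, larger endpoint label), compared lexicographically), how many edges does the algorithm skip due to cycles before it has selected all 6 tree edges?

Kruskal: consider edges lightest-first.
C–G (1): add — endpoints in different components.
A–D (9): add — endpoints in different components.
B–E (10): add — endpoints in different components.
D–G (10): add — endpoints in different components.
A–E (12): add — endpoints in different components.
B–C (12): skip — B and C already connected.
E–F (12): add — endpoints in different components.
Edges rejected before the tree was complete: 1.

1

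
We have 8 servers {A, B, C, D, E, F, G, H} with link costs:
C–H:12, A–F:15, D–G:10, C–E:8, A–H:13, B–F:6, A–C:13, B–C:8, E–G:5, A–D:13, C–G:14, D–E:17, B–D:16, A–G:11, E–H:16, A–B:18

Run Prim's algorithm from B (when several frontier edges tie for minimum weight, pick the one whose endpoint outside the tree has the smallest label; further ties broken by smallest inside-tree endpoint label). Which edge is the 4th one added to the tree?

E-G

Prim's algorithm from B:
Step 1: cheapest edge leaving the tree is B–F (6); add F.
Step 2: cheapest edge leaving the tree is B–C (8); add C.
Step 3: cheapest edge leaving the tree is C–E (8); add E.
Step 4: cheapest edge leaving the tree is E–G (5); add G.
Step 5: cheapest edge leaving the tree is D–G (10); add D.
Step 6: cheapest edge leaving the tree is A–G (11); add A.
Step 7: cheapest edge leaving the tree is C–H (12); add H.
The 4th edge added is E–G.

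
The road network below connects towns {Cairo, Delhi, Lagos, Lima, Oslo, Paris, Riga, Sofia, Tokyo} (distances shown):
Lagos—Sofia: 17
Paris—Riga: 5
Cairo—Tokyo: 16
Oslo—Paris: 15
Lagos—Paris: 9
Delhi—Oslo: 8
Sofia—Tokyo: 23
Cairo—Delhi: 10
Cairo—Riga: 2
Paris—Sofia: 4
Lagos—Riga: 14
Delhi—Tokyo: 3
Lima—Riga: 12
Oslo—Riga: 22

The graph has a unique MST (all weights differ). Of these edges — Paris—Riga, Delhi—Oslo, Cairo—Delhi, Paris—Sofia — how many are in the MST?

Kruskal's algorithm — process edges by increasing weight (ties by edge label):
Cairo—Riga (2): add — endpoints in different components.
Delhi—Tokyo (3): add — endpoints in different components.
Paris—Sofia (4): add — endpoints in different components.
Paris—Riga (5): add — endpoints in different components.
Delhi—Oslo (8): add — endpoints in different components.
Lagos—Paris (9): add — endpoints in different components.
Cairo—Delhi (10): add — endpoints in different components.
Lima—Riga (12): add — endpoints in different components.
MST edge set: {Cairo—Riga, Delhi—Tokyo, Paris—Sofia, Paris—Riga, Delhi—Oslo, Lagos—Paris, Cairo—Delhi, Lima—Riga}.
Of the listed edges, {Paris—Riga, Delhi—Oslo, Cairo—Delhi, Paris—Sofia} are in the MST → 4.

4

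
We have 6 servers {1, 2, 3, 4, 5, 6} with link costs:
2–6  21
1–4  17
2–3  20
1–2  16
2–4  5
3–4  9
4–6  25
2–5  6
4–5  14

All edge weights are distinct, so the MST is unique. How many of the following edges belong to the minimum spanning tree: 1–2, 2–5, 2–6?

Kruskal: consider edges lightest-first.
2–4 (5): add — endpoints in different components.
2–5 (6): add — endpoints in different components.
3–4 (9): add — endpoints in different components.
4–5 (14): skip — 4 and 5 already connected.
1–2 (16): add — endpoints in different components.
1–4 (17): skip — 1 and 4 already connected.
2–3 (20): skip — 2 and 3 already connected.
2–6 (21): add — endpoints in different components.
MST edge set: {2–4, 2–5, 3–4, 1–2, 2–6}.
Of the listed edges, {1–2, 2–5, 2–6} are in the MST → 3.

3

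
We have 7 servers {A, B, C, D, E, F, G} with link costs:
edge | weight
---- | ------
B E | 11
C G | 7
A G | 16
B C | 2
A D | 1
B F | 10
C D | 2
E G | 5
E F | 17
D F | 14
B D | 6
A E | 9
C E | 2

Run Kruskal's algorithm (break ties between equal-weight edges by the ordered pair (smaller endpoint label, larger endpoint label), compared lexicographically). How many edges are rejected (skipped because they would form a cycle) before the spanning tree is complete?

3

Sort edges by weight, then run Kruskal:
A D (1): add — endpoints in different components.
B C (2): add — endpoints in different components.
C D (2): add — endpoints in different components.
C E (2): add — endpoints in different components.
E G (5): add — endpoints in different components.
B D (6): skip — B and D already connected.
C G (7): skip — C and G already connected.
A E (9): skip — A and E already connected.
B F (10): add — endpoints in different components.
Edges rejected before the tree was complete: 3.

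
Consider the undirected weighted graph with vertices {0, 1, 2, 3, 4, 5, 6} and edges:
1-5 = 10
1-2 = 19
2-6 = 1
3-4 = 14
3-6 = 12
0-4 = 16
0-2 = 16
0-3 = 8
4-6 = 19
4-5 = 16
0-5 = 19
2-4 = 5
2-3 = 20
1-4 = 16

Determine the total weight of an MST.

Prim, starting at 4.
Step 1: cheapest edge leaving the tree is 2-4 (5); add 2.
Step 2: cheapest edge leaving the tree is 2-6 (1); add 6.
Step 3: cheapest edge leaving the tree is 3-6 (12); add 3.
Step 4: cheapest edge leaving the tree is 0-3 (8); add 0.
Step 5: cheapest edge leaving the tree is 1-4 (16); add 1.
Step 6: cheapest edge leaving the tree is 1-5 (10); add 5.
MST edges: 2-4, 2-6, 3-6, 0-3, 1-4, 1-5; total weight 5+1+12+8+16+10 = 52.

52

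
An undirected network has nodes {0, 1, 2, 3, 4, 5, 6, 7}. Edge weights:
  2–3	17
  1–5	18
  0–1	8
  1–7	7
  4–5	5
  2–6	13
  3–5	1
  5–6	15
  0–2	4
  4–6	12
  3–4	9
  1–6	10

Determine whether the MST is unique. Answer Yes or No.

Yes

Sort edges by weight, then run Kruskal:
3–5 (1): add — endpoints in different components.
0–2 (4): add — endpoints in different components.
4–5 (5): add — endpoints in different components.
1–7 (7): add — endpoints in different components.
0–1 (8): add — endpoints in different components.
3–4 (9): skip — 3 and 4 already connected.
1–6 (10): add — endpoints in different components.
4–6 (12): add — endpoints in different components.
Every non-tree edge has weight strictly greater than the heaviest edge on the tree path between its endpoints, so the MST is unique.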